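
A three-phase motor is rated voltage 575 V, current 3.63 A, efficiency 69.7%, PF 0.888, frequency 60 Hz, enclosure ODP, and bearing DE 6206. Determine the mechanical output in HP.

P_in = √3·V·I·cosφ = 1.732 × 575 × 3.63 × 0.888 = 3210 W
P_out = η·P_in = 0.697 × 3210 = 2237 W
= 2237/746 = 3 HP

3 HP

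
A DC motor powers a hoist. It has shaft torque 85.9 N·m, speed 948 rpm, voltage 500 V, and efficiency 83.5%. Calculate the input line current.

ω = 2π×948/60 = 99.27 rad/s; P_out = τω = 85.9 × 99.27 = 8527 W
P_in = P_out / η = 8527 / 0.835 = 10212 W
I = P_in / V = 10212 / 500 = 20.4 A

20.4 A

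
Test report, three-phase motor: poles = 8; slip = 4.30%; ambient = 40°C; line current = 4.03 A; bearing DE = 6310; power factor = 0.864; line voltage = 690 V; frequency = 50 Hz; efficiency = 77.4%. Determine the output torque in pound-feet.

31.6 lb·ft

P_in = √3·V·I·cosφ = 1.732 × 690 × 4.03 × 0.864 = 4161 W
P_out = η·P_in = 0.774 × 4161 = 3221 W
n_s = 120×50/8 = 750 rpm; n = 750×(1−0.043) = 718 rpm
ω = 2π×718/60 = 75.19 rad/s
τ = P_out/ω = 3221/75.19 = 42.84 N·m
In lb·ft: 42.84/1.356 = 31.6 lb·ft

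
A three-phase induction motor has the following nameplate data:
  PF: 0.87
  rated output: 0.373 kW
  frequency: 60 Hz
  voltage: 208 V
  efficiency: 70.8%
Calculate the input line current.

1.68 A

P_out = 0.373 kW = 373 W
P_in = P_out / η = 373 / 0.708 = 527 W
I_L = P_in / (√3·V_L·cosφ) = 527 / (1.732 × 208 × 0.87) = 1.68 A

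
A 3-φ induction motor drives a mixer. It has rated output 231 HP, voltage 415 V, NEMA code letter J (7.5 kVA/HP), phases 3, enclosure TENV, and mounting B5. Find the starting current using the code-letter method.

S_LR = 7.5 × 231 = 1732.5 kVA
I_LR = S_LR/(√3·V_L) = 1732500/(1.732×415) = 2410 A

2410 A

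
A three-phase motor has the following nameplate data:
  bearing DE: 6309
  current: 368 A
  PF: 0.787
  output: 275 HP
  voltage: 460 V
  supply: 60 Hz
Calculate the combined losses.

P_in = √3·V·I·cosφ = 1.732×460×368×0.787 = 230743 W
P_out = 275×746 = 205150 W
Losses = P_in − P_out = 230743 − 205150 = 25593 W

25600 W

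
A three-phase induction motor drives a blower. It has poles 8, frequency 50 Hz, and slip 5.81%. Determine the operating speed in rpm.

706 rpm

n_s = 120f/p = 120×50/8 = 750 rpm
n = n_s(1 − s) = 750 × (1 − 0.0581) = 706 rpm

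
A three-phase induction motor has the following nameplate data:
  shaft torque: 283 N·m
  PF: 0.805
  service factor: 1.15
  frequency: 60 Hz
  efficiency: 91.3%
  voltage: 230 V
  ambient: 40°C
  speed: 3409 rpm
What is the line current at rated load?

ω = 2π×3409/60 = 357 rad/s; P_out = τω = 283 × 357 = 101031 W
P_in = P_out / η = 101031 / 0.913 = 110658 W
I_L = P_in / (√3·V_L·cosφ) = 110658 / (1.732 × 230 × 0.805) = 345 A

345 A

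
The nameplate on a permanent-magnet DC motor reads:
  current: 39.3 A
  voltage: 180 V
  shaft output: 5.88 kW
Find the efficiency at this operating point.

P_out = 5.88 kW = 5880 W
P_in = V·I = 180 × 39.3 = 7074 W
η = P_out / P_in = 5880 / 7074 = 0.831 = 83.1%

83.1 %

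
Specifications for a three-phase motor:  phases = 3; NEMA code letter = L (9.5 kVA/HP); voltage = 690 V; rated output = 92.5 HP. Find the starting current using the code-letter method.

S_LR = 9.5 × 92.5 = 878.75 kVA
I_LR = S_LR/(√3·V_L) = 878750/(1.732×690) = 735 A

735 A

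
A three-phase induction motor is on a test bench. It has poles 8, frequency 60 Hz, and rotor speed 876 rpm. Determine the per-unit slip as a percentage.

2.67 %

n_s = 120f/p = 120×60/8 = 900 rpm
s = (n_s − n)/n_s = (900 − 876)/900 = 0.0267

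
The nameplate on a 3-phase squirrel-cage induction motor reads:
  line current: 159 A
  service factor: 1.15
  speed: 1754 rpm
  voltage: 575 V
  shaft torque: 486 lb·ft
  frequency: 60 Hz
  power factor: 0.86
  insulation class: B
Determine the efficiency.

τ = 486 lb·ft × 1.356 = 659 N·m
ω = 2π × 1754/60 = 183.7 rad/s; P_out = τω = 659 × 183.7 = 121058 W
P_in = √3·V_L·I_L·cosφ = 1.732 × 575 × 159 × 0.86 = 136179 W
η = P_out / P_in = 121058 / 136179 = 0.889 = 88.9%

88.9 %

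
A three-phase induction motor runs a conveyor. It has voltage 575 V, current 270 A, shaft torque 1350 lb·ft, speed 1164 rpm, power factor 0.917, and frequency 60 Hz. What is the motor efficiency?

τ = 1350 lb·ft × 1.356 = 1831 N·m
ω = 2π × 1164/60 = 121.9 rad/s; P_out = τω = 1831 × 121.9 = 223199 W
P_in = √3·V_L·I_L·cosφ = 1.732 × 575 × 270 × 0.917 = 246575 W
η = P_out / P_in = 223199 / 246575 = 0.905 = 90.5%

90.5 %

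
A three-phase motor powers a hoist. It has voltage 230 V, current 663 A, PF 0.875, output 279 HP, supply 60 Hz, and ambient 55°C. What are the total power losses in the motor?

P_in = √3·V·I·cosφ = 1.732×230×663×0.875 = 231099 W
P_out = 279×746 = 208134 W
Losses = P_in − P_out = 231099 − 208134 = 22965 W

23 kW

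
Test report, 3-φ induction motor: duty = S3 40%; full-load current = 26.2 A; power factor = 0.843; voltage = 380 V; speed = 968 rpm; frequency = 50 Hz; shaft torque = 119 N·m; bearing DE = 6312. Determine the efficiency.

83.0 %

ω = 2π × 968/60 = 101.4 rad/s; P_out = τω = 119 × 101.4 = 12067 W
P_in = √3·V_L·I_L·cosφ = 1.732 × 380 × 26.2 × 0.843 = 14537 W
η = P_out / P_in = 12067 / 14537 = 0.830 = 83.0%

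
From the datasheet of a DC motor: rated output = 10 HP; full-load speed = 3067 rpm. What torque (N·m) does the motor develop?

P_out = 10 × 746 = 7460 W
ω = 2π × 3067/60 = 321.2 rad/s
τ = P_out/ω = 7460/321.2 = 23.2 N·m

23.2 N·m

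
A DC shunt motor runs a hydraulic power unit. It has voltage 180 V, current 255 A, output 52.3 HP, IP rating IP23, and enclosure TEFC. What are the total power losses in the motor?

6.88 kW

P_in = V·I = 180×255 = 45900 W
P_out = 52.3×746 = 39016 W
Losses = P_in − P_out = 45900 − 39016 = 6884 W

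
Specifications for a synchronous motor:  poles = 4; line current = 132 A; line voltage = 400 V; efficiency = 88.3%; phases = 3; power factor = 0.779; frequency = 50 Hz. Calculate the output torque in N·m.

P_in = √3·V·I·cosφ = 1.732 × 400 × 132 × 0.779 = 71239 W
P_out = η·P_in = 0.883 × 71239 = 62904 W
n = n_s = 120×50/4 = 1500 rpm (synchronous)
ω = 2π×1500/60 = 157.1 rad/s
τ = P_out/ω = 62904/157.1 = 400 N·m

400 N·m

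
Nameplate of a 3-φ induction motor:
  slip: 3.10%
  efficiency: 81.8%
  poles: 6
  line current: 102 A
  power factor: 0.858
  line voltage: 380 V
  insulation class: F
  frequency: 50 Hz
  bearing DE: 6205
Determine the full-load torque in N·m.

P_in = √3·V·I·cosφ = 1.732 × 380 × 102 × 0.858 = 57600 W
P_out = η·P_in = 0.818 × 57600 = 47117 W
n_s = 120×50/6 = 1000 rpm; n = 1000×(1−0.031) = 969 rpm
ω = 2π×969/60 = 101.5 rad/s
τ = P_out/ω = 47117/101.5 = 464 N·m

464 N·m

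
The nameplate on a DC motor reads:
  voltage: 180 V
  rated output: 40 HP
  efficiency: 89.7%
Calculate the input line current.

P_out = 40 × 746 = 29840 W
P_in = P_out / η = 29840 / 0.897 = 33266 W
I = P_in / V = 33266 / 180 = 185 A

185 A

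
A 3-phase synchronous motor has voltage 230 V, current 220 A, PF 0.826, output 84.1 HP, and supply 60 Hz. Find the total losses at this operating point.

9650 W

P_in = √3·V·I·cosφ = 1.732×230×220×0.826 = 72390 W
P_out = 84.1×746 = 62739 W
Losses = P_in − P_out = 72390 − 62739 = 9651 W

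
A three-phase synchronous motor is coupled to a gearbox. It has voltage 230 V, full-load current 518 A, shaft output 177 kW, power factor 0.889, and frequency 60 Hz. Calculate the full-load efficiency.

96.5 %

P_out = 177 kW = 177000 W
P_in = √3·V_L·I_L·cosφ = 1.732 × 230 × 518 × 0.889 = 183446 W
η = P_out / P_in = 177000 / 183446 = 0.965 = 96.5%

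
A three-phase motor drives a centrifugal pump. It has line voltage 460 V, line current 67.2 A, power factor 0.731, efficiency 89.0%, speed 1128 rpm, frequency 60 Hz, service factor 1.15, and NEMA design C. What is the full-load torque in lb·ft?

P_in = √3·V·I·cosφ = 1.732 × 460 × 67.2 × 0.731 = 39137 W
P_out = η·P_in = 0.89 × 39137 = 34832 W
n = 1128 rpm
ω = 2π×1128/60 = 118.1 rad/s
τ = P_out/ω = 34832/118.1 = 294.9 N·m
In lb·ft: 294.9/1.356 = 217 lb·ft

217 lb·ft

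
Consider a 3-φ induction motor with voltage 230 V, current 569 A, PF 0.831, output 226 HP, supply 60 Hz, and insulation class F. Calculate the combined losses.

19.8 kW

P_in = √3·V·I·cosφ = 1.732×230×569×0.831 = 188360 W
P_out = 226×746 = 168596 W
Losses = P_in − P_out = 188360 − 168596 = 19764 W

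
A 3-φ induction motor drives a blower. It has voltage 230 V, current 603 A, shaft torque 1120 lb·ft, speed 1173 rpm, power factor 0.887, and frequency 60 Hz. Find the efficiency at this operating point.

87.5 %

τ = 1120 lb·ft × 1.356 = 1519 N·m
ω = 2π × 1173/60 = 122.8 rad/s; P_out = τω = 1519 × 122.8 = 186533 W
P_in = √3·V_L·I_L·cosφ = 1.732 × 230 × 603 × 0.887 = 213067 W
η = P_out / P_in = 186533 / 213067 = 0.875 = 87.5%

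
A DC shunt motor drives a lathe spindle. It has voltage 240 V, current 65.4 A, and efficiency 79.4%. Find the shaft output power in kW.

12.5 kW

P_in = V·I = 240 × 65.4 = 15696 W
P_out = η·P_in = 0.794 × 15696 = 12463 W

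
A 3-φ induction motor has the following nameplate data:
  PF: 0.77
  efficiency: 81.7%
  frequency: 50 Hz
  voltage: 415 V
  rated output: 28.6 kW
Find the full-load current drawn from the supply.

P_out = 28.6 kW = 28600 W
P_in = P_out / η = 28600 / 0.817 = 35006 W
I_L = P_in / (√3·V_L·cosφ) = 35006 / (1.732 × 415 × 0.77) = 63.2 A

63.2 A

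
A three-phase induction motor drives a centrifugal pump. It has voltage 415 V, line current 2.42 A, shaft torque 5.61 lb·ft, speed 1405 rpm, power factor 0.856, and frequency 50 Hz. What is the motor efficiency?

75.2 %

τ = 5.61 lb·ft × 1.356 = 7.607 N·m
ω = 2π × 1405/60 = 147.1 rad/s; P_out = τω = 7.607 × 147.1 = 1119 W
P_in = √3·V_L·I_L·cosφ = 1.732 × 415 × 2.42 × 0.856 = 1489 W
η = P_out / P_in = 1119 / 1489 = 0.752 = 75.2%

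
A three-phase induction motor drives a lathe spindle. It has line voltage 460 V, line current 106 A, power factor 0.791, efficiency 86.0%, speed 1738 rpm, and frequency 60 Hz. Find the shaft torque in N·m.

316 N·m

P_in = √3·V·I·cosφ = 1.732 × 460 × 106 × 0.791 = 66802 W
P_out = η·P_in = 0.86 × 66802 = 57450 W
n = 1738 rpm
ω = 2π×1738/60 = 182 rad/s
τ = P_out/ω = 57450/182 = 316 N·m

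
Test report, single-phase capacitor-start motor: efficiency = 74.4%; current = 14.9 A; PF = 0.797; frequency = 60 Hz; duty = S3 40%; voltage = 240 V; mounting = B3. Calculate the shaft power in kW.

2.12 kW

P_in = V·I·cosφ = 240 × 14.9 × 0.797 = 2850 W
P_out = η·P_in = 0.744 × 2850 = 2120 W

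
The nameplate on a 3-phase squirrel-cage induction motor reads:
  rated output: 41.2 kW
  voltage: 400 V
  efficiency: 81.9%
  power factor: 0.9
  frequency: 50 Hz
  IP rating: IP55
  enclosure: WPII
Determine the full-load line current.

80.7 A

P_out = 41.2 kW = 41200 W
P_in = P_out / η = 41200 / 0.819 = 50305 W
I_L = P_in / (√3·V_L·cosφ) = 50305 / (1.732 × 400 × 0.9) = 80.7 A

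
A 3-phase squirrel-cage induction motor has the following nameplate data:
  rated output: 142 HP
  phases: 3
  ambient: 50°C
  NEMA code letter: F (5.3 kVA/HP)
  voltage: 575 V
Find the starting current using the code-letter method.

756 A

S_LR = 5.3 × 142 = 752.6 kVA
I_LR = S_LR/(√3·V_L) = 752600/(1.732×575) = 756 A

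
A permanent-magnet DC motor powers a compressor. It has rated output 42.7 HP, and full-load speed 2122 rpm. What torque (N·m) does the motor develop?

P_out = 42.7 × 746 = 31854 W
ω = 2π × 2122/60 = 222.2 rad/s
τ = P_out/ω = 31854/222.2 = 143 N·m

143 N·m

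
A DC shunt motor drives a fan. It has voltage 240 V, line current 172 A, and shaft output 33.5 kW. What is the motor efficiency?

P_out = 33.5 kW = 33500 W
P_in = V·I = 240 × 172 = 41280 W
η = P_out / P_in = 33500 / 41280 = 0.812 = 81.2%

81.2 %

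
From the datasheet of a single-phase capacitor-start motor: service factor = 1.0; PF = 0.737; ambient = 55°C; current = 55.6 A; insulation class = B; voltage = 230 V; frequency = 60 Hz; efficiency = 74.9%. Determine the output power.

P_in = V·I·cosφ = 230 × 55.6 × 0.737 = 9425 W
P_out = η·P_in = 0.749 × 9425 = 7059 W

7.06 kW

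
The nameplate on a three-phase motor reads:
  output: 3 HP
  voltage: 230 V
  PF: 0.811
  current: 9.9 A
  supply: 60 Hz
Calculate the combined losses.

P_in = √3·V·I·cosφ = 1.732×230×9.9×0.811 = 3198 W
P_out = 3×746 = 2238 W
Losses = P_in − P_out = 3198 − 2238 = 960 W

960 W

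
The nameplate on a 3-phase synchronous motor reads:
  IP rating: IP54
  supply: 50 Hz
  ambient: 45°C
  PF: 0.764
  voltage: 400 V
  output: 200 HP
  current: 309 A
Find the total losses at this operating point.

P_in = √3·V·I·cosφ = 1.732×400×309×0.764 = 163553 W
P_out = 200×746 = 149200 W
Losses = P_in − P_out = 163553 − 149200 = 14353 W

14.4 kW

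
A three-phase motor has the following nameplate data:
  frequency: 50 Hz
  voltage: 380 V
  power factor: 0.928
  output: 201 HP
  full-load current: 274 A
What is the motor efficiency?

P_out = 201 × 746 = 149946 W
P_in = √3·V_L·I_L·cosφ = 1.732 × 380 × 274 × 0.928 = 167352 W
η = P_out / P_in = 149946 / 167352 = 0.896 = 89.6%

89.6 %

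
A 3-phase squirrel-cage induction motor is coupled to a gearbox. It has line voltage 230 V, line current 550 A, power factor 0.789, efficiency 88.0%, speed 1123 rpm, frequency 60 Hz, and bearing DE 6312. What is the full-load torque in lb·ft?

P_in = √3·V·I·cosφ = 1.732 × 230 × 550 × 0.789 = 172868 W
P_out = η·P_in = 0.88 × 172868 = 152124 W
n = 1123 rpm
ω = 2π×1123/60 = 117.6 rad/s
τ = P_out/ω = 152124/117.6 = 1294 N·m
In lb·ft: 1294/1.356 = 954 lb·ft

954 lb·ft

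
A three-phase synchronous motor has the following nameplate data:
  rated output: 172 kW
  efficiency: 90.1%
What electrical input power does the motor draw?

P_out = 172000 W
P_in = P_out/η = 172000/0.901 = 190899 W = 191 kW

191 kW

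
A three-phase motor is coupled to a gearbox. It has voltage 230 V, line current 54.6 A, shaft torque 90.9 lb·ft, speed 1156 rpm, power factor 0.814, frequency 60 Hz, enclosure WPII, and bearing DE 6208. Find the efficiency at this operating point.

84.3 %

τ = 90.9 lb·ft × 1.356 = 123.3 N·m
ω = 2π × 1156/60 = 121.1 rad/s; P_out = τω = 123.3 × 121.1 = 14932 W
P_in = √3·V_L·I_L·cosφ = 1.732 × 230 × 54.6 × 0.814 = 17705 W
η = P_out / P_in = 14932 / 17705 = 0.843 = 84.3%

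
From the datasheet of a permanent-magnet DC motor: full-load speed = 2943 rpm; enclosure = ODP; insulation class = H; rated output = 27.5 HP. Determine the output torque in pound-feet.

P_out = 27.5 × 746 = 20515 W
ω = 2π × 2943/60 = 308.2 rad/s
τ = P_out/ω = 20515/308.2 = 66.56 N·m
In lb·ft: 66.56/1.356 = 49.1 lb·ft

49.1 lb·ft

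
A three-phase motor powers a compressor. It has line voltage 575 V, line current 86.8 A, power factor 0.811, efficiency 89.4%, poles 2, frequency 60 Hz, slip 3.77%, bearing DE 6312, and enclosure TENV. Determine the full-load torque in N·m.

173 N·m

P_in = √3·V·I·cosφ = 1.732 × 575 × 86.8 × 0.811 = 70106 W
P_out = η·P_in = 0.894 × 70106 = 62675 W
n_s = 120×60/2 = 3600 rpm; n = 3600×(1−0.0377) = 3464 rpm
ω = 2π×3464/60 = 362.7 rad/s
τ = P_out/ω = 62675/362.7 = 173 N·m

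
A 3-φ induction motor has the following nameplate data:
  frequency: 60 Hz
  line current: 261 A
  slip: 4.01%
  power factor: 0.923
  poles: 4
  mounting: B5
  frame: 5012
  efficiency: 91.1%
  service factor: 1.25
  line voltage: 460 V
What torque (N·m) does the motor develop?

P_in = √3·V·I·cosφ = 1.732 × 460 × 261 × 0.923 = 191932 W
P_out = η·P_in = 0.911 × 191932 = 174850 W
n_s = 120×60/4 = 1800 rpm; n = 1800×(1−0.0401) = 1728 rpm
ω = 2π×1728/60 = 181 rad/s
τ = P_out/ω = 174850/181 = 966 N·m

966 N·m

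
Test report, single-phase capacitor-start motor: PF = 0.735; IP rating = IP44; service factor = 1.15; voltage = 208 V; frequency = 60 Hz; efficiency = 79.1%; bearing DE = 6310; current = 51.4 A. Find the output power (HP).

P_in = V·I·cosφ = 208 × 51.4 × 0.735 = 7858 W
P_out = η·P_in = 0.791 × 7858 = 6216 W
= 6216/746 = 8.33 HP

8.33 HP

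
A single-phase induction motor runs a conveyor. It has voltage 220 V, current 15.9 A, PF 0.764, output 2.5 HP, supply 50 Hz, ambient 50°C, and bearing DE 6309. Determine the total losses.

P_in = V·I·cosφ = 220×15.9×0.764 = 2672 W
P_out = 2.5×746 = 1865 W
Losses = P_in − P_out = 2672 − 1865 = 807 W

807 W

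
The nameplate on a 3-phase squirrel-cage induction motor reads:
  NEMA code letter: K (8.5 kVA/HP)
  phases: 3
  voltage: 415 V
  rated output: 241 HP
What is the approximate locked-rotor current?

S_LR = 8.5 × 241 = 2048.5 kVA
I_LR = S_LR/(√3·V_L) = 2048500/(1.732×415) = 2850 A

2850 A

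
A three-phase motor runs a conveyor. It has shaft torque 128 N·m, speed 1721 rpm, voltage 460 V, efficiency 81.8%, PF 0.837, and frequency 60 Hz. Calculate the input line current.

42.3 A

ω = 2π×1721/60 = 180.2 rad/s; P_out = τω = 128 × 180.2 = 23066 W
P_in = P_out / η = 23066 / 0.818 = 28198 W
I_L = P_in / (√3·V_L·cosφ) = 28198 / (1.732 × 460 × 0.837) = 42.3 A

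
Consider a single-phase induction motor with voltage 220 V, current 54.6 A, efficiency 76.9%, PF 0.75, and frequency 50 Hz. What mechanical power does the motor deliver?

P_in = V·I·cosφ = 220 × 54.6 × 0.75 = 9009 W
P_out = η·P_in = 0.769 × 9009 = 6928 W

6.93 kW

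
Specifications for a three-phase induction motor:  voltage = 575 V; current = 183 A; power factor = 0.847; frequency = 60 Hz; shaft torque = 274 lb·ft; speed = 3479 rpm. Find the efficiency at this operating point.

87.7 %

τ = 274 lb·ft × 1.356 = 371.5 N·m
ω = 2π × 3479/60 = 364.3 rad/s; P_out = τω = 371.5 × 364.3 = 135337 W
P_in = √3·V_L·I_L·cosφ = 1.732 × 575 × 183 × 0.847 = 154365 W
η = P_out / P_in = 135337 / 154365 = 0.877 = 87.7%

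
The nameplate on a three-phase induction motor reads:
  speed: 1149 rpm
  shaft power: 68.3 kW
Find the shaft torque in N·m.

568 N·m

ω = 2π × 1149/60 = 120.3 rad/s
τ = P/ω = 68300/120.3 = 568 N·m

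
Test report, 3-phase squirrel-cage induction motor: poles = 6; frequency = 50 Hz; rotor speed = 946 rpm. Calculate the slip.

n_s = 120f/p = 120×50/6 = 1000 rpm
s = (n_s − n)/n_s = (1000 − 946)/1000 = 0.0540

5.40 %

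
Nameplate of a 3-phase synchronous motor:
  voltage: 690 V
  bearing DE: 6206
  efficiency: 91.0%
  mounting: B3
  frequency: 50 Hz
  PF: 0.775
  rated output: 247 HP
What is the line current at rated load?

P_out = 247 × 746 = 184262 W
P_in = P_out / η = 184262 / 0.910 = 202486 W
I_L = P_in / (√3·V_L·cosφ) = 202486 / (1.732 × 690 × 0.775) = 219 A

219 A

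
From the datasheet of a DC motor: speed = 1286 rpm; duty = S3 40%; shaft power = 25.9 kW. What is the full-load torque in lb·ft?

142 lb·ft

ω = 2π × 1286/60 = 134.7 rad/s
τ = P/ω = 25900/134.7 = 192.3 N·m
In lb·ft: 192.3/1.356 = 142 lb·ft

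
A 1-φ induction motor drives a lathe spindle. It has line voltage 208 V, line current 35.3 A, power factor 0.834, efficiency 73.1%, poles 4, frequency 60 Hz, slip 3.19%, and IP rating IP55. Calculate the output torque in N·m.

24.5 N·m

P_in = V·I·cosφ = 208 × 35.3 × 0.834 = 6124 W
P_out = η·P_in = 0.731 × 6124 = 4477 W
n_s = 120×60/4 = 1800 rpm; n = 1800×(1−0.0319) = 1743 rpm
ω = 2π×1743/60 = 182.5 rad/s
τ = P_out/ω = 4477/182.5 = 24.5 N·m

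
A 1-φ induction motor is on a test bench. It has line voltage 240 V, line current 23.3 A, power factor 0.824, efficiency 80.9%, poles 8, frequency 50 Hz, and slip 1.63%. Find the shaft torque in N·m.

48.2 N·m

P_in = V·I·cosφ = 240 × 23.3 × 0.824 = 4608 W
P_out = η·P_in = 0.809 × 4608 = 3728 W
n_s = 120×50/8 = 750 rpm; n = 750×(1−0.0163) = 738 rpm
ω = 2π×738/60 = 77.28 rad/s
τ = P_out/ω = 3728/77.28 = 48.2 N·m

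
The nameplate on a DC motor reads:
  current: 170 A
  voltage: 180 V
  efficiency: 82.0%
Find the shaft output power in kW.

25.1 kW

P_in = V·I = 180 × 170 = 30600 W
P_out = η·P_in = 0.82 × 30600 = 25092 W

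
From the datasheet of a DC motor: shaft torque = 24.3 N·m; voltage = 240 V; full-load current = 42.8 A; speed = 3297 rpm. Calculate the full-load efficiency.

ω = 2π × 3297/60 = 345.3 rad/s; P_out = τω = 24.3 × 345.3 = 8391 W
P_in = V·I = 240 × 42.8 = 10272 W
η = P_out / P_in = 8391 / 10272 = 0.817 = 81.7%

81.7 %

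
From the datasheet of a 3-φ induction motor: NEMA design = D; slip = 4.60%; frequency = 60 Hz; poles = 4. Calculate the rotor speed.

1717 rpm

n_s = 120f/p = 120×60/4 = 1800 rpm
n = n_s(1 − s) = 1800 × (1 − 0.046) = 1717 rpm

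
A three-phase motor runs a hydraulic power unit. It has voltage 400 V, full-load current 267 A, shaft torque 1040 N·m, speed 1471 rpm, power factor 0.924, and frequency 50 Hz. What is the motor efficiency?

93.7 %

ω = 2π × 1471/60 = 154 rad/s; P_out = τω = 1040 × 154 = 160160 W
P_in = √3·V_L·I_L·cosφ = 1.732 × 400 × 267 × 0.924 = 170919 W
η = P_out / P_in = 160160 / 170919 = 0.937 = 93.7%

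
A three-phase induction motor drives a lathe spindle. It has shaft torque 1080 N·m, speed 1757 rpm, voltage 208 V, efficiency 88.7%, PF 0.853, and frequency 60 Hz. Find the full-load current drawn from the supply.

ω = 2π×1757/60 = 184 rad/s; P_out = τω = 1080 × 184 = 198720 W
P_in = P_out / η = 198720 / 0.887 = 224036 W
I_L = P_in / (√3·V_L·cosφ) = 224036 / (1.732 × 208 × 0.853) = 729 A

729 A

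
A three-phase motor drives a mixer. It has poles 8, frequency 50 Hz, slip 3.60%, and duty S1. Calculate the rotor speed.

723 rpm

n_s = 120f/p = 120×50/8 = 750 rpm
n = n_s(1 − s) = 750 × (1 − 0.036) = 723 rpm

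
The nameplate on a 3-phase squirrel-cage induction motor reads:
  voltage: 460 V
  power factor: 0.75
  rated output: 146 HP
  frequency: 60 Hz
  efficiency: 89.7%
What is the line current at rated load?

203 A

P_out = 146 × 746 = 108916 W
P_in = P_out / η = 108916 / 0.897 = 121423 W
I_L = P_in / (√3·V_L·cosφ) = 121423 / (1.732 × 460 × 0.75) = 203 A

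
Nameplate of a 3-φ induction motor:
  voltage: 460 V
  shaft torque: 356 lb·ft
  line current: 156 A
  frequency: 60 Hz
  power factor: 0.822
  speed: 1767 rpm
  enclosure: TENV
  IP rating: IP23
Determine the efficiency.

87.4 %

τ = 356 lb·ft × 1.356 = 482.7 N·m
ω = 2π × 1767/60 = 185 rad/s; P_out = τω = 482.7 × 185 = 89300 W
P_in = √3·V_L·I_L·cosφ = 1.732 × 460 × 156 × 0.822 = 102165 W
η = P_out / P_in = 89300 / 102165 = 0.874 = 87.4%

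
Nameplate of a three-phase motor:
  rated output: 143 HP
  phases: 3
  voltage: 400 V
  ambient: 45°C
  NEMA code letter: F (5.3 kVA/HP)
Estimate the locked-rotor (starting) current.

1090 A

S_LR = 5.3 × 143 = 757.9 kVA
I_LR = S_LR/(√3·V_L) = 757900/(1.732×400) = 1090 A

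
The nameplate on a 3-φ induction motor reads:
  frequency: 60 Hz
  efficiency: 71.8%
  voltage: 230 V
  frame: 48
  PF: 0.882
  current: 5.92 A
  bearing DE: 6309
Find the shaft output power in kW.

1.49 kW

P_in = √3·V·I·cosφ = 1.732 × 230 × 5.92 × 0.882 = 2080 W
P_out = η·P_in = 0.718 × 2080 = 1493 W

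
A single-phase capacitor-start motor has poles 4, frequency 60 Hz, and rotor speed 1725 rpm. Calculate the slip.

4.2 %

n_s = 120f/p = 120×60/4 = 1800 rpm
s = (n_s − n)/n_s = (1800 − 1725)/1800 = 0.0417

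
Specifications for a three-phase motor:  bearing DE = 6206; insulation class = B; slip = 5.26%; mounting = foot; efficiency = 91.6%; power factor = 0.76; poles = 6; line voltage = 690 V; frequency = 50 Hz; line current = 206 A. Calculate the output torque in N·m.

1730 N·m

P_in = √3·V·I·cosφ = 1.732 × 690 × 206 × 0.76 = 187102 W
P_out = η·P_in = 0.916 × 187102 = 171385 W
n_s = 120×50/6 = 1000 rpm; n = 1000×(1−0.0526) = 947 rpm
ω = 2π×947/60 = 99.17 rad/s
τ = P_out/ω = 171385/99.17 = 1730 N·m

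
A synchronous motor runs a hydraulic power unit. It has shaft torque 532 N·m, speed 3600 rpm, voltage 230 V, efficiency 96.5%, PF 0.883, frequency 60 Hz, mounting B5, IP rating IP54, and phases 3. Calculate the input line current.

591 A

ω = 2π×3600/60 = 377 rad/s; P_out = τω = 532 × 377 = 200564 W
P_in = P_out / η = 200564 / 0.965 = 207838 W
I_L = P_in / (√3·V_L·cosφ) = 207838 / (1.732 × 230 × 0.883) = 591 A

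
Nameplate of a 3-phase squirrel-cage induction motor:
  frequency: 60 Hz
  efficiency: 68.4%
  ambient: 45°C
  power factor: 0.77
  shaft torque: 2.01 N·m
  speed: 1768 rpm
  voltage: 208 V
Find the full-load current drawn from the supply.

ω = 2π×1768/60 = 185.1 rad/s; P_out = τω = 2.01 × 185.1 = 372 W
P_in = P_out / η = 372 / 0.684 = 544 W
I_L = P_in / (√3·V_L·cosφ) = 544 / (1.732 × 208 × 0.77) = 1.96 A

1.96 A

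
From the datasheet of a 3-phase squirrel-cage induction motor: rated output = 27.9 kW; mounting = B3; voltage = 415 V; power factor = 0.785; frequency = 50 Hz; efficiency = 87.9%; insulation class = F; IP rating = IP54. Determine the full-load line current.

P_out = 27.9 kW = 27900 W
P_in = P_out / η = 27900 / 0.879 = 31741 W
I_L = P_in / (√3·V_L·cosφ) = 31741 / (1.732 × 415 × 0.785) = 56.3 A

56.3 A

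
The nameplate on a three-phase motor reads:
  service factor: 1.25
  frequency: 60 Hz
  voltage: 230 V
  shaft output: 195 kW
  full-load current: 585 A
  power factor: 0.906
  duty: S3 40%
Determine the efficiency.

P_out = 195 kW = 195000 W
P_in = √3·V_L·I_L·cosφ = 1.732 × 230 × 585 × 0.906 = 211135 W
η = P_out / P_in = 195000 / 211135 = 0.924 = 92.4%

92.4 %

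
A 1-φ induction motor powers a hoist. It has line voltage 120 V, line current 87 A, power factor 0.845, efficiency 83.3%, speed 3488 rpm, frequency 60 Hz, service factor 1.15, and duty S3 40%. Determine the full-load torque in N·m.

P_in = V·I·cosφ = 120 × 87 × 0.845 = 8822 W
P_out = η·P_in = 0.833 × 8822 = 7349 W
n = 3488 rpm
ω = 2π×3488/60 = 365.3 rad/s
τ = P_out/ω = 7349/365.3 = 20.1 N·m

20.1 N·m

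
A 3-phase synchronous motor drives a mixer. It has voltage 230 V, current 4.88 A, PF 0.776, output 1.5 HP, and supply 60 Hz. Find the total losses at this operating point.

P_in = √3·V·I·cosφ = 1.732×230×4.88×0.776 = 1509 W
P_out = 1.5×746 = 1119 W
Losses = P_in − P_out = 1509 − 1119 = 390 W

390 W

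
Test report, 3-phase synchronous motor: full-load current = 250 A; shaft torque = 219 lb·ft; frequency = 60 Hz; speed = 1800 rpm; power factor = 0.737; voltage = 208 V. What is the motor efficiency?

84.3 %

τ = 219 lb·ft × 1.356 = 297 N·m
ω = 2π × 1800/60 = 188.5 rad/s; P_out = τω = 297 × 188.5 = 55985 W
P_in = √3·V_L·I_L·cosφ = 1.732 × 208 × 250 × 0.737 = 66377 W
η = P_out / P_in = 55985 / 66377 = 0.843 = 84.3%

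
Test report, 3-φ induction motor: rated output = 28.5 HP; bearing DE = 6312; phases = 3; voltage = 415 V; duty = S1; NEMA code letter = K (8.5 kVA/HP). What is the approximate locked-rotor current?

S_LR = 8.5 × 28.5 = 242.25 kVA
I_LR = S_LR/(√3·V_L) = 242250/(1.732×415) = 337 A

337 A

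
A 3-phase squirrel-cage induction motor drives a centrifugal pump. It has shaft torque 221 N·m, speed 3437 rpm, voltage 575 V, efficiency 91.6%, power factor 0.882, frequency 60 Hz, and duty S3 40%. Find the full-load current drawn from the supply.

ω = 2π×3437/60 = 359.9 rad/s; P_out = τω = 221 × 359.9 = 79538 W
P_in = P_out / η = 79538 / 0.916 = 86832 W
I_L = P_in / (√3·V_L·cosφ) = 86832 / (1.732 × 575 × 0.882) = 98.9 A

98.9 A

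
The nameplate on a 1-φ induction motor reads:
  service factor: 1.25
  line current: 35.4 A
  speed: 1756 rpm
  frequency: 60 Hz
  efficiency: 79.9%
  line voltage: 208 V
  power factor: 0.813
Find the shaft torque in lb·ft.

19.2 lb·ft

P_in = V·I·cosφ = 208 × 35.4 × 0.813 = 5986 W
P_out = η·P_in = 0.799 × 5986 = 4783 W
n = 1756 rpm
ω = 2π×1756/60 = 183.9 rad/s
τ = P_out/ω = 4783/183.9 = 26.01 N·m
In lb·ft: 26.01/1.356 = 19.2 lb·ft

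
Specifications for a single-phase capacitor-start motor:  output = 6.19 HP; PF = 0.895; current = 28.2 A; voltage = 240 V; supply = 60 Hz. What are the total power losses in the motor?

1.44 kW

P_in = V·I·cosφ = 240×28.2×0.895 = 6057 W
P_out = 6.19×746 = 4618 W
Losses = P_in − P_out = 6057 − 4618 = 1439 W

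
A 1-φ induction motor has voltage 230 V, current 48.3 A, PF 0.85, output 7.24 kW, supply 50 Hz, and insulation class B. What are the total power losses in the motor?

2.2 kW

P_in = V·I·cosφ = 230×48.3×0.85 = 9443 W
P_out = 7240 W
Losses = P_in − P_out = 9443 − 7240 = 2203 W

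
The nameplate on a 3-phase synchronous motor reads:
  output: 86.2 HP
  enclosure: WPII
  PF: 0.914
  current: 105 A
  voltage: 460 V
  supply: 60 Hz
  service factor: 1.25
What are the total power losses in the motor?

P_in = √3·V·I·cosφ = 1.732×460×105×0.914 = 76461 W
P_out = 86.2×746 = 64305 W
Losses = P_in − P_out = 76461 − 64305 = 12156 W

12200 W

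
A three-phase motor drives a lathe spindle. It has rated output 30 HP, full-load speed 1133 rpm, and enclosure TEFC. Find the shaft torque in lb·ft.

P_out = 30 × 746 = 22380 W
ω = 2π × 1133/60 = 118.6 rad/s
τ = P_out/ω = 22380/118.6 = 188.7 N·m
In lb·ft: 188.7/1.356 = 139 lb·ft

139 lb·ft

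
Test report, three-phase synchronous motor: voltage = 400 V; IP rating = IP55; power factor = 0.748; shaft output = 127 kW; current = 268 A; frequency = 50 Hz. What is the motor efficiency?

P_out = 127 kW = 127000 W
P_in = √3·V_L·I_L·cosφ = 1.732 × 400 × 268 × 0.748 = 138881 W
η = P_out / P_in = 127000 / 138881 = 0.914 = 91.4%

91.4 %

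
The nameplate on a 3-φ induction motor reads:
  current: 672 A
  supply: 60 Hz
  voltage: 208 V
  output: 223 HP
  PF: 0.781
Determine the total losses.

P_in = √3·V·I·cosφ = 1.732×208×672×0.781 = 189074 W
P_out = 223×746 = 166358 W
Losses = P_in − P_out = 189074 − 166358 = 22716 W

22.7 kW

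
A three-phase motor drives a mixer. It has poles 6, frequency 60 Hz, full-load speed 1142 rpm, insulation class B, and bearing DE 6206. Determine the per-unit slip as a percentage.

4.83 %

n_s = 120f/p = 120×60/6 = 1200 rpm
s = (n_s − n)/n_s = (1200 − 1142)/1200 = 0.0483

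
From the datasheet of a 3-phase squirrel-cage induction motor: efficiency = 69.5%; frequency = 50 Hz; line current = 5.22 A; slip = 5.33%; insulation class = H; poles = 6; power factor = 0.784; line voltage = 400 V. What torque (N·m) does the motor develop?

19.9 N·m

P_in = √3·V·I·cosφ = 1.732 × 400 × 5.22 × 0.784 = 2835 W
P_out = η·P_in = 0.695 × 2835 = 1970 W
n_s = 120×50/6 = 1000 rpm; n = 1000×(1−0.0533) = 947 rpm
ω = 2π×947/60 = 99.17 rad/s
τ = P_out/ω = 1970/99.17 = 19.9 N·m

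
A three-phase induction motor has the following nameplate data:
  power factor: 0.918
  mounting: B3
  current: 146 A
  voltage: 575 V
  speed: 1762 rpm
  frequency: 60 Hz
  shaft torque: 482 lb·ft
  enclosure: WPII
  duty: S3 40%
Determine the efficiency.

τ = 482 lb·ft × 1.356 = 653.6 N·m
ω = 2π × 1762/60 = 184.5 rad/s; P_out = τω = 653.6 × 184.5 = 120589 W
P_in = √3·V_L·I_L·cosφ = 1.732 × 575 × 146 × 0.918 = 133478 W
η = P_out / P_in = 120589 / 133478 = 0.903 = 90.3%

90.3 %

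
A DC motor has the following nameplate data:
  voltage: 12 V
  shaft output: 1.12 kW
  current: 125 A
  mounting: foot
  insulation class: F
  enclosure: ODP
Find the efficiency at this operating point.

74.7 %

P_out = 1.12 kW = 1120 W
P_in = V·I = 12 × 125 = 1500 W
η = P_out / P_in = 1120 / 1500 = 0.747 = 74.7%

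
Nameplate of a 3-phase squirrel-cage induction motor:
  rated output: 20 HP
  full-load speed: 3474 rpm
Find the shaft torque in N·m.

41 N·m

P_out = 20 × 746 = 14920 W
ω = 2π × 3474/60 = 363.8 rad/s
τ = P_out/ω = 14920/363.8 = 41 N·m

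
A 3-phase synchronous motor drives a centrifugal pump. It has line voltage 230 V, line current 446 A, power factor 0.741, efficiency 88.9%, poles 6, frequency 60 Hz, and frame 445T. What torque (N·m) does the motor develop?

P_in = √3·V·I·cosφ = 1.732 × 230 × 446 × 0.741 = 131652 W
P_out = η·P_in = 0.889 × 131652 = 117039 W
n = n_s = 120×60/6 = 1200 rpm (synchronous)
ω = 2π×1200/60 = 125.7 rad/s
τ = P_out/ω = 117039/125.7 = 931 N·m

931 N·m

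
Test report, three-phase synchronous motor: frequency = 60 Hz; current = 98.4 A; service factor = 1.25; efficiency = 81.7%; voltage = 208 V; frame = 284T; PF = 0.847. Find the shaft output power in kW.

24.5 kW

P_in = √3·V·I·cosφ = 1.732 × 208 × 98.4 × 0.847 = 30025 W
P_out = η·P_in = 0.817 × 30025 = 24530 W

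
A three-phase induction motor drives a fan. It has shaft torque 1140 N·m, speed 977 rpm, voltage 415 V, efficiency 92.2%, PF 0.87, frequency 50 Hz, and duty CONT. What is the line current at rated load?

202 A

ω = 2π×977/60 = 102.3 rad/s; P_out = τω = 1140 × 102.3 = 116622 W
P_in = P_out / η = 116622 / 0.922 = 126488 W
I_L = P_in / (√3·V_L·cosφ) = 126488 / (1.732 × 415 × 0.87) = 202 A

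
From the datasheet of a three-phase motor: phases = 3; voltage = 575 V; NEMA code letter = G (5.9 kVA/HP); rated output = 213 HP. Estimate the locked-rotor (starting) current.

1260 A

S_LR = 5.9 × 213 = 1256.7 kVA
I_LR = S_LR/(√3·V_L) = 1256700/(1.732×575) = 1260 A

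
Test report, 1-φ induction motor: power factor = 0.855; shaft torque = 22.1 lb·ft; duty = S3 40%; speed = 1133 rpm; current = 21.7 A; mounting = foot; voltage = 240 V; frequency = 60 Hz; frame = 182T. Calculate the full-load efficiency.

τ = 22.1 lb·ft × 1.356 = 29.97 N·m
ω = 2π × 1133/60 = 118.6 rad/s; P_out = τω = 29.97 × 118.6 = 3554 W
P_in = V·I·cosφ = 240 × 21.7 × 0.855 = 4453 W
η = P_out / P_in = 3554 / 4453 = 0.798 = 79.8%

79.8 %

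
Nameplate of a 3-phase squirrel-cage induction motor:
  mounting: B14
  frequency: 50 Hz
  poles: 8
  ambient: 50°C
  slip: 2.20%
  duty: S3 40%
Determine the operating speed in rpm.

734 rpm

n_s = 120f/p = 120×50/8 = 750 rpm
n = n_s(1 − s) = 750 × (1 − 0.022) = 734 rpm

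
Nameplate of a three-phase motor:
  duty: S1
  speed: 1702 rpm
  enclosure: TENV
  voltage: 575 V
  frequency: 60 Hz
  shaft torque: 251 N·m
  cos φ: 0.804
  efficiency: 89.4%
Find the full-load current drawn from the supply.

ω = 2π×1702/60 = 178.2 rad/s; P_out = τω = 251 × 178.2 = 44728 W
P_in = P_out / η = 44728 / 0.894 = 50031 W
I_L = P_in / (√3·V_L·cosφ) = 50031 / (1.732 × 575 × 0.804) = 62.5 A

62.5 A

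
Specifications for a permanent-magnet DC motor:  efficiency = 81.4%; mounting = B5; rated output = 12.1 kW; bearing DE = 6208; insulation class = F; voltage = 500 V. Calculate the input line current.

P_out = 12.1 kW = 12100 W
P_in = P_out / η = 12100 / 0.814 = 14865 W
I = P_in / V = 14865 / 500 = 29.7 A

29.7 A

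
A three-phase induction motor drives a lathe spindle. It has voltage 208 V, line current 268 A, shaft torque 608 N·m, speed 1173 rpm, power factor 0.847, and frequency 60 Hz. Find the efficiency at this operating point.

ω = 2π × 1173/60 = 122.8 rad/s; P_out = τω = 608 × 122.8 = 74662 W
P_in = √3·V_L·I_L·cosφ = 1.732 × 208 × 268 × 0.847 = 81777 W
η = P_out / P_in = 74662 / 81777 = 0.913 = 91.3%

91.3 %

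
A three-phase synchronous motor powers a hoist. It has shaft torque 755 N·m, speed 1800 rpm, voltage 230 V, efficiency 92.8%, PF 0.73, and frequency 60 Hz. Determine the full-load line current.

ω = 2π×1800/60 = 188.5 rad/s; P_out = τω = 755 × 188.5 = 142318 W
P_in = P_out / η = 142318 / 0.928 = 153360 W
I_L = P_in / (√3·V_L·cosφ) = 153360 / (1.732 × 230 × 0.73) = 527 A

527 A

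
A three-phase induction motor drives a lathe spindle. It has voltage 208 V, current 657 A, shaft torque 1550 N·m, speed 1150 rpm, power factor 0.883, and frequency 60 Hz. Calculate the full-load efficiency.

ω = 2π × 1150/60 = 120.4 rad/s; P_out = τω = 1550 × 120.4 = 186620 W
P_in = √3·V_L·I_L·cosφ = 1.732 × 208 × 657 × 0.883 = 208996 W
η = P_out / P_in = 186620 / 208996 = 0.893 = 89.3%

89.3 %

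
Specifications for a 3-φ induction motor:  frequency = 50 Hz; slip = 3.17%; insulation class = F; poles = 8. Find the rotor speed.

726 rpm

n_s = 120f/p = 120×50/8 = 750 rpm
n = n_s(1 − s) = 750 × (1 − 0.0317) = 726 rpm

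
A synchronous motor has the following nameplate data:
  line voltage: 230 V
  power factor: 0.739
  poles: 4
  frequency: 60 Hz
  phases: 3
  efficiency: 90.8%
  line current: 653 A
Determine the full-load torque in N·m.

P_in = √3·V·I·cosφ = 1.732 × 230 × 653 × 0.739 = 192235 W
P_out = η·P_in = 0.908 × 192235 = 174549 W
n = n_s = 120×60/4 = 1800 rpm (synchronous)
ω = 2π×1800/60 = 188.5 rad/s
τ = P_out/ω = 174549/188.5 = 926 N·m

926 N·m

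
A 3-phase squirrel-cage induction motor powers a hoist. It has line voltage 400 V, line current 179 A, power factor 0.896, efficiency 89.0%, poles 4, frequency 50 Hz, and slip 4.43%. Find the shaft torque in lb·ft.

486 lb·ft

P_in = √3·V·I·cosφ = 1.732 × 400 × 179 × 0.896 = 111114 W
P_out = η·P_in = 0.89 × 111114 = 98891 W
n_s = 120×50/4 = 1500 rpm; n = 1500×(1−0.0443) = 1434 rpm
ω = 2π×1434/60 = 150.2 rad/s
τ = P_out/ω = 98891/150.2 = 658.4 N·m
In lb·ft: 658.4/1.356 = 486 lb·ft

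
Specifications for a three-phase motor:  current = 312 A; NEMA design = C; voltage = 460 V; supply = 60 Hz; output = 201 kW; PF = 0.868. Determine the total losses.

14800 W

P_in = √3·V·I·cosφ = 1.732×460×312×0.868 = 215765 W
P_out = 201000 W
Losses = P_in − P_out = 215765 − 201000 = 14765 W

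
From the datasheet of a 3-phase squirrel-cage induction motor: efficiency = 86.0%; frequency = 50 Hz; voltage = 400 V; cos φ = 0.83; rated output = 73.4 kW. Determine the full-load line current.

P_out = 73.4 kW = 73400 W
P_in = P_out / η = 73400 / 0.860 = 85349 W
I_L = P_in / (√3·V_L·cosφ) = 85349 / (1.732 × 400 × 0.83) = 148 A

148 A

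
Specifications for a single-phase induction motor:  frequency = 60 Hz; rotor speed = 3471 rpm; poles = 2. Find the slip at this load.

3.58 %

n_s = 120f/p = 120×60/2 = 3600 rpm
s = (n_s − n)/n_s = (3600 − 3471)/3600 = 0.0358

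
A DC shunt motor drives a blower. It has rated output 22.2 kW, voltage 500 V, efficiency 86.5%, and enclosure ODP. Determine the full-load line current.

51.3 A

P_out = 22.2 kW = 22200 W
P_in = P_out / η = 22200 / 0.865 = 25665 W
I = P_in / V = 25665 / 500 = 51.3 A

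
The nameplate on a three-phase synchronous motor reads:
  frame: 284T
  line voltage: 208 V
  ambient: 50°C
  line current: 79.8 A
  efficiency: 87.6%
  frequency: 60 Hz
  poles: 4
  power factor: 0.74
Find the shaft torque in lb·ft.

72.9 lb·ft

P_in = √3·V·I·cosφ = 1.732 × 208 × 79.8 × 0.74 = 21274 W
P_out = η·P_in = 0.876 × 21274 = 18636 W
n = n_s = 120×60/4 = 1800 rpm (synchronous)
ω = 2π×1800/60 = 188.5 rad/s
τ = P_out/ω = 18636/188.5 = 98.86 N·m
In lb·ft: 98.86/1.356 = 72.9 lb·ft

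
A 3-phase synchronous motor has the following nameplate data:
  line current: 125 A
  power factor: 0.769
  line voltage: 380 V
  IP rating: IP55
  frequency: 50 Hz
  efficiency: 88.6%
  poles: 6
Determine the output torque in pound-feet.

P_in = √3·V·I·cosφ = 1.732 × 380 × 125 × 0.769 = 63266 W
P_out = η·P_in = 0.886 × 63266 = 56054 W
n = n_s = 120×50/6 = 1000 rpm (synchronous)
ω = 2π×1000/60 = 104.7 rad/s
τ = P_out/ω = 56054/104.7 = 535.4 N·m
In lb·ft: 535.4/1.356 = 395 lb·ft

395 lb·ft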